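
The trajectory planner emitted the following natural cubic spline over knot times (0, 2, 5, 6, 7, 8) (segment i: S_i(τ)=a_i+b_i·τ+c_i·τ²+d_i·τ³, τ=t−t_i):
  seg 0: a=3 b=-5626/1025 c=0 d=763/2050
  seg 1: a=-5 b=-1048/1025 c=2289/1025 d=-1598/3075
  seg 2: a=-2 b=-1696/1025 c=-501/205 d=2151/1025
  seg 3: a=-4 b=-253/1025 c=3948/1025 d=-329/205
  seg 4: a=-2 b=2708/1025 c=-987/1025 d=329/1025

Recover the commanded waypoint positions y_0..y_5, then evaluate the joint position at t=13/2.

y_0=3 y_1=-5 y_2=-2 y_3=-4 y_4=-2 y_5=0
S(13/2) = -27561/8200

y_0 = S_0(0) = a_0 = 3
y_1 = S_1(0) = a_1 = -5
y_2 = S_2(0) = a_2 = -2
y_3 = S_3(0) = a_3 = -4
y_4 = S_4(0) = a_4 = -2
y_5 = S_4(1) = 0
t_q=13/2 is in segment 3 (τ=1/2); S_3(τ)=-27561/8200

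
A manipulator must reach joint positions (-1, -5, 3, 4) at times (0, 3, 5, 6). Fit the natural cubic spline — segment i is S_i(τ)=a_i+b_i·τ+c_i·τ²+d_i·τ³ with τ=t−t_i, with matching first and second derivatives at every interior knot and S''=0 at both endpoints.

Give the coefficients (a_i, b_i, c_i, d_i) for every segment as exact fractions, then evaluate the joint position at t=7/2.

  seg 0: a=-1 b=-283/84 c=0 d=19/84
  seg 1: a=-5 b=115/42 c=57/28 d=-59/84
  seg 2: a=3 b=103/42 c=-61/28 d=61/84
S(7/2) = -719/224

Δ: Δ0=-4/3, Δ1=4, Δ2=1
row 1: diag=10, rhs=32; c'=1/5, d'=16/5
row 2: denom=6−2·1/5=28/5; d'=(-18−2·16/5)/(28/5)=-61/14
back: M2=-61/14
back: M1=16/5−1/5·-61/14=57/14
M: M0=0, M1=57/14, M2=-61/14, M3=0
seg 0: a=-1, c=M0/2=0, d=(M1−M0)/(6·3)=19/84, b=Δ0−h0·(2M0+M1)/6=-283/84
seg 1: a=-5, c=M1/2=57/28, d=(M2−M1)/(6·2)=-59/84, b=Δ1−h1·(2M1+M2)/6=115/42
seg 2: a=3, c=M2/2=-61/28, d=(M3−M2)/(6·1)=61/84, b=Δ2−h2·(2M2+M3)/6=103/42
t_q=7/2 → seg 1, τ=1/2; S=-5+115/42·τ+57/28·τ²+-59/84·τ³=-719/224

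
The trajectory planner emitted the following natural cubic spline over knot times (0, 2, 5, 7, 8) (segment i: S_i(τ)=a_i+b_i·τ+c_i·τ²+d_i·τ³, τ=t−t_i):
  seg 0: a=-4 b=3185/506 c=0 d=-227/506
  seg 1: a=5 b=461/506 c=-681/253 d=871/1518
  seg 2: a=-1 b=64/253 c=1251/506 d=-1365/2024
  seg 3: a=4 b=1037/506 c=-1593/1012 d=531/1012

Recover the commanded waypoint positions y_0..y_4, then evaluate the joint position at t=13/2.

y_0 = S_0(0) = a_0 = -4
y_1 = S_1(0) = a_1 = 5
y_2 = S_2(0) = a_2 = -1
y_3 = S_3(0) = a_3 = 4
y_4 = S_3(1) = 5
t_q=13/2 is in segment 2 (τ=3/2); S_2(τ)=43169/16192

y_0=-4 y_1=5 y_2=-1 y_3=4 y_4=5
S(13/2) = 43169/16192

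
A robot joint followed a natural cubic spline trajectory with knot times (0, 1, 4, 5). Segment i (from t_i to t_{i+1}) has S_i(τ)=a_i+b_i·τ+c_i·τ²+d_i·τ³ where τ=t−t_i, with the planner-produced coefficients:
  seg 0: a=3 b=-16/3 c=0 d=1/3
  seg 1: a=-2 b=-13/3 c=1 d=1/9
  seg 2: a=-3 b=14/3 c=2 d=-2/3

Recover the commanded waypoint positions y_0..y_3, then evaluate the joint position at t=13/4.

y_0=3 y_1=-2 y_2=-3 y_3=3
S(13/4) = -347/64

y_0 = S_0(0) = a_0 = 3
y_1 = S_1(0) = a_1 = -2
y_2 = S_2(0) = a_2 = -3
y_3 = S_2(1) = 3
t_q=13/4 is in segment 1 (τ=9/4); S_1(τ)=-347/64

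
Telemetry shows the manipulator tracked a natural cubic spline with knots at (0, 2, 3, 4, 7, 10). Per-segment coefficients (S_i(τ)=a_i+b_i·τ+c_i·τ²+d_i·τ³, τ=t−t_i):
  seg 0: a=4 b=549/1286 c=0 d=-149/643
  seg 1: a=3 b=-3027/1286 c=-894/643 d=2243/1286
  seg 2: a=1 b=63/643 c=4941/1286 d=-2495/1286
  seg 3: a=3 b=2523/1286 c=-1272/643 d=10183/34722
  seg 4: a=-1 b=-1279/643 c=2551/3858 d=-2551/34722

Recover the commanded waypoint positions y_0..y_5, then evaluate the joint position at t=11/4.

y_0=4 y_1=3 y_2=1 y_3=3 y_4=-1 y_5=-3
S(11/4) = 97809/82304

y_0 = S_0(0) = a_0 = 4
y_1 = S_1(0) = a_1 = 3
y_2 = S_2(0) = a_2 = 1
y_3 = S_3(0) = a_3 = 3
y_4 = S_4(0) = a_4 = -1
y_5 = S_4(3) = -3
t_q=11/4 is in segment 1 (τ=3/4); S_1(τ)=97809/82304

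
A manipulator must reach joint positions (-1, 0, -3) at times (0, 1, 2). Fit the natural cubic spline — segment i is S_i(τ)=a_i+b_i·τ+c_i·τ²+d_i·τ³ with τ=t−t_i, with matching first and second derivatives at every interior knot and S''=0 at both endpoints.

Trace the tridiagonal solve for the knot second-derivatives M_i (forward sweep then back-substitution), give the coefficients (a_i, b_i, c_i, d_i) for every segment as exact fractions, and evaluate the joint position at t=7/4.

  seg 0: a=-1 b=2 c=0 d=-1
  seg 1: a=0 b=-1 c=-3 d=1
S(7/4) = -129/64

Δ: Δ0=1, Δ1=-3
row 1: diag=4, rhs=-24; c'=1/4, d'=-6
back: M1=-6
M: M0=0, M1=-6, M2=0
seg 0: a=-1, c=M0/2=0, d=(M1−M0)/(6·1)=-1, b=Δ0−h0·(2M0+M1)/6=2
seg 1: a=0, c=M1/2=-3, d=(M2−M1)/(6·1)=1, b=Δ1−h1·(2M1+M2)/6=-1
t_q=7/4 → seg 1, τ=3/4; S=0+-1·τ+-3·τ²+1·τ³=-129/64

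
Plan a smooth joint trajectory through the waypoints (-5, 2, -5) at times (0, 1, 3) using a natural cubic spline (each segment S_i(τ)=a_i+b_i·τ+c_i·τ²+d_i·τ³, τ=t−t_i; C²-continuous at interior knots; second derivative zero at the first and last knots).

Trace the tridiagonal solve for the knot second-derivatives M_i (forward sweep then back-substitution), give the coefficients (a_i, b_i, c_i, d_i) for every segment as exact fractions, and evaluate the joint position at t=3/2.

  seg 0: a=-5 b=35/4 c=0 d=-7/4
  seg 1: a=2 b=7/2 c=-21/4 d=7/8
S(3/2) = 163/64

Δ: Δ0=7, Δ1=-7/2
row 1: diag=6, rhs=-63; c'=1/3, d'=-21/2
back: M1=-21/2
M: M0=0, M1=-21/2, M2=0
seg 0: a=-5, c=M0/2=0, d=(M1−M0)/(6·1)=-7/4, b=Δ0−h0·(2M0+M1)/6=35/4
seg 1: a=2, c=M1/2=-21/4, d=(M2−M1)/(6·2)=7/8, b=Δ1−h1·(2M1+M2)/6=7/2
t_q=3/2 → seg 1, τ=1/2; S=2+7/2·τ+-21/4·τ²+7/8·τ³=163/64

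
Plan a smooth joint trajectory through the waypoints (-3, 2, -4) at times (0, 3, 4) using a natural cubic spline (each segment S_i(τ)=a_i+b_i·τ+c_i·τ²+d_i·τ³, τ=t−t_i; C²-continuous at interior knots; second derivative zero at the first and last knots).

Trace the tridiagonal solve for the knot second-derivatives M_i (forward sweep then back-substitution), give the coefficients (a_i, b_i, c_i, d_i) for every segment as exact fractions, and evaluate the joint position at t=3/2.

  seg 0: a=-3 b=109/24 c=0 d=-23/72
  seg 1: a=2 b=-49/12 c=-23/8 d=23/24
S(3/2) = 175/64

Δ: Δ0=5/3, Δ1=-6
row 1: diag=8, rhs=-46; c'=1/8, d'=-23/4
back: M1=-23/4
M: M0=0, M1=-23/4, M2=0
seg 0: a=-3, c=M0/2=0, d=(M1−M0)/(6·3)=-23/72, b=Δ0−h0·(2M0+M1)/6=109/24
seg 1: a=2, c=M1/2=-23/8, d=(M2−M1)/(6·1)=23/24, b=Δ1−h1·(2M1+M2)/6=-49/12
t_q=3/2 → seg 0, τ=3/2; S=-3+109/24·τ+0·τ²+-23/72·τ³=175/64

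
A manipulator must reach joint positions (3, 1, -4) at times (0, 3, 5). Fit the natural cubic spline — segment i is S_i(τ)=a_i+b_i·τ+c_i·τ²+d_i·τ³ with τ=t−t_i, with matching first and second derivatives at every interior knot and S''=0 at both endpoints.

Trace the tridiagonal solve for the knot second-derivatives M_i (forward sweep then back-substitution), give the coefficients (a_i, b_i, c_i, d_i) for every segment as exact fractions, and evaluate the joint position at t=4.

Δ: Δ0=-2/3, Δ1=-5/2
row 1: diag=10, rhs=-11; c'=1/5, d'=-11/10
back: M1=-11/10
M: M0=0, M1=-11/10, M2=0
seg 0: a=3, c=M0/2=0, d=(M1−M0)/(6·3)=-11/180, b=Δ0−h0·(2M0+M1)/6=-7/60
seg 1: a=1, c=M1/2=-11/20, d=(M2−M1)/(6·2)=11/120, b=Δ1−h1·(2M1+M2)/6=-53/30
t_q=4 → seg 1, τ=1; S=1+-53/30·τ+-11/20·τ²+11/120·τ³=-49/40

  seg 0: a=3 b=-7/60 c=0 d=-11/180
  seg 1: a=1 b=-53/30 c=-11/20 d=11/120
S(4) = -49/40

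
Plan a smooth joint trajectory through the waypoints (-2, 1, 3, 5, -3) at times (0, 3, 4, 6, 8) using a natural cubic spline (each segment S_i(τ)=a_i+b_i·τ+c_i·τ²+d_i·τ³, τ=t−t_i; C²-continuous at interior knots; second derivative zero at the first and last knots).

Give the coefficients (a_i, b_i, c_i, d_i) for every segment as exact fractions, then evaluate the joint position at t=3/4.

Δ: Δ0=1, Δ1=2, Δ2=1, Δ3=-4
row 1: diag=8, rhs=6; c'=1/8, d'=3/4
row 2: denom=6−1·1/8=47/8; d'=(-6−1·3/4)/(47/8)=-54/47
row 3: denom=8−2·16/47=344/47; d'=(-30−2·-54/47)/(344/47)=-651/172
back: M3=-651/172
back: M2=-54/47−16/47·-651/172=6/43
back: M1=3/4−1/8·6/43=63/86
M: M0=0, M1=63/86, M2=6/43, M3=-651/172, M4=0
seg 0: a=-2, c=M0/2=0, d=(M1−M0)/(6·3)=7/172, b=Δ0−h0·(2M0+M1)/6=109/172
seg 1: a=1, c=M1/2=63/172, d=(M2−M1)/(6·1)=-17/172, b=Δ1−h1·(2M1+M2)/6=149/86
seg 2: a=3, c=M2/2=3/43, d=(M3−M2)/(6·2)=-225/688, b=Δ2−h2·(2M2+M3)/6=373/172
seg 3: a=5, c=M3/2=-651/344, d=(M4−M3)/(6·2)=217/688, b=Δ3−h3·(2M3+M4)/6=-127/86
t_q=3/4 → seg 0, τ=3/4; S=-2+109/172·τ+0·τ²+7/172·τ³=-16595/11008

  seg 0: a=-2 b=109/172 c=0 d=7/172
  seg 1: a=1 b=149/86 c=63/172 d=-17/172
  seg 2: a=3 b=373/172 c=3/43 d=-225/688
  seg 3: a=5 b=-127/86 c=-651/344 d=217/688
S(3/4) = -16595/11008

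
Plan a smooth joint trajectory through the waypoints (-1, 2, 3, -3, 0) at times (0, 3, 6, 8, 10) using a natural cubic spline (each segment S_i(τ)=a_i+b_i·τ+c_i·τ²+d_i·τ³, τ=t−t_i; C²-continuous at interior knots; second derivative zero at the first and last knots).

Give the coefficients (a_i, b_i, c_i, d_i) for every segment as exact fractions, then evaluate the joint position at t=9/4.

  seg 0: a=-1 b=671/840 c=0 d=169/7560
  seg 1: a=2 b=589/420 c=169/840 d=-281/1512
  seg 2: a=3 b=-289/120 c=-103/70 d=395/672
  seg 3: a=-3 b=-521/420 c=1151/560 d=-1151/3360
S(9/4) = 2693/2560

Δ: Δ0=1, Δ1=1/3, Δ2=-3, Δ3=3/2
row 1: diag=12, rhs=-4; c'=1/4, d'=-1/3
row 2: denom=10−3·1/4=37/4; d'=(-20−3·-1/3)/(37/4)=-76/37
row 3: denom=8−2·8/37=280/37; d'=(27−2·-76/37)/(280/37)=1151/280
back: M3=1151/280
back: M2=-76/37−8/37·1151/280=-103/35
back: M1=-1/3−1/4·-103/35=169/420
M: M0=0, M1=169/420, M2=-103/35, M3=1151/280, M4=0
seg 0: a=-1, c=M0/2=0, d=(M1−M0)/(6·3)=169/7560, b=Δ0−h0·(2M0+M1)/6=671/840
seg 1: a=2, c=M1/2=169/840, d=(M2−M1)/(6·3)=-281/1512, b=Δ1−h1·(2M1+M2)/6=589/420
seg 2: a=3, c=M2/2=-103/70, d=(M3−M2)/(6·2)=395/672, b=Δ2−h2·(2M2+M3)/6=-289/120
seg 3: a=-3, c=M3/2=1151/560, d=(M4−M3)/(6·2)=-1151/3360, b=Δ3−h3·(2M3+M4)/6=-521/420
t_q=9/4 → seg 0, τ=9/4; S=-1+671/840·τ+0·τ²+169/7560·τ³=2693/2560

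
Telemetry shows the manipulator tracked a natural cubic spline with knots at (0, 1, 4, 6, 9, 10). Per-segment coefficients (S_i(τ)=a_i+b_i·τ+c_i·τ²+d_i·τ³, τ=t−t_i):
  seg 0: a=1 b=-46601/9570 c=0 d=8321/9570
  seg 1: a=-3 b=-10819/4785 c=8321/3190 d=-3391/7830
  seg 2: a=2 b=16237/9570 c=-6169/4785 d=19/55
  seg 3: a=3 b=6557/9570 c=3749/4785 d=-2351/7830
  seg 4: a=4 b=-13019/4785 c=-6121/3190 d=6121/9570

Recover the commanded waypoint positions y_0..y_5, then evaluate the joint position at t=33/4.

y_0 = S_0(0) = a_0 = 1
y_1 = S_1(0) = a_1 = -3
y_2 = S_2(0) = a_2 = 2
y_3 = S_3(0) = a_3 = 3
y_4 = S_4(0) = a_4 = 4
y_5 = S_4(1) = 0
t_q=33/4 is in segment 3 (τ=9/4); S_3(τ)=1038753/204160

y_0=1 y_1=-3 y_2=2 y_3=3 y_4=4 y_5=0
S(33/4) = 1038753/204160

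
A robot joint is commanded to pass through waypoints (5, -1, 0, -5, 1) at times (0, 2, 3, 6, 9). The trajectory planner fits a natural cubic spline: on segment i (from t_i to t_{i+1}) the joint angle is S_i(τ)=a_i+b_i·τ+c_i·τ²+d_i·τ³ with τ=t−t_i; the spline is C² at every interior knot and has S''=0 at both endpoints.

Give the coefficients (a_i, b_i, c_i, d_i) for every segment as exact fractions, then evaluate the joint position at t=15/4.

  seg 0: a=5 b=-68/15 c=0 d=23/60
  seg 1: a=-1 b=1/15 c=23/10 d=-41/30
  seg 2: a=0 b=17/30 c=-9/5 d=19/54
  seg 3: a=-5 b=-11/15 c=41/30 d=-41/270
S(15/4) = -281/640

Δ: Δ0=-3, Δ1=1, Δ2=-5/3, Δ3=2
row 1: diag=6, rhs=24; c'=1/6, d'=4
row 2: denom=8−1·1/6=47/6; d'=(-16−1·4)/(47/6)=-120/47
row 3: denom=12−3·18/47=510/47; d'=(22−3·-120/47)/(510/47)=41/15
back: M3=41/15
back: M2=-120/47−18/47·41/15=-18/5
back: M1=4−1/6·-18/5=23/5
M: M0=0, M1=23/5, M2=-18/5, M3=41/15, M4=0
seg 0: a=5, c=M0/2=0, d=(M1−M0)/(6·2)=23/60, b=Δ0−h0·(2M0+M1)/6=-68/15
seg 1: a=-1, c=M1/2=23/10, d=(M2−M1)/(6·1)=-41/30, b=Δ1−h1·(2M1+M2)/6=1/15
seg 2: a=0, c=M2/2=-9/5, d=(M3−M2)/(6·3)=19/54, b=Δ2−h2·(2M2+M3)/6=17/30
seg 3: a=-5, c=M3/2=41/30, d=(M4−M3)/(6·3)=-41/270, b=Δ3−h3·(2M3+M4)/6=-11/15
t_q=15/4 → seg 2, τ=3/4; S=0+17/30·τ+-9/5·τ²+19/54·τ³=-281/640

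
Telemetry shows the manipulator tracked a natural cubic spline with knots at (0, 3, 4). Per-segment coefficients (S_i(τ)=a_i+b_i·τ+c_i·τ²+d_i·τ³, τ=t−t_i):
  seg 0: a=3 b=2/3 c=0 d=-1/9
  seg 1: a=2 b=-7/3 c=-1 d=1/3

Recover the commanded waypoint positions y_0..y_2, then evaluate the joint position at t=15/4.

y_0=3 y_1=2 y_2=-1
S(15/4) = -11/64

y_0 = S_0(0) = a_0 = 3
y_1 = S_1(0) = a_1 = 2
y_2 = S_1(1) = -1
t_q=15/4 is in segment 1 (τ=3/4); S_1(τ)=-11/64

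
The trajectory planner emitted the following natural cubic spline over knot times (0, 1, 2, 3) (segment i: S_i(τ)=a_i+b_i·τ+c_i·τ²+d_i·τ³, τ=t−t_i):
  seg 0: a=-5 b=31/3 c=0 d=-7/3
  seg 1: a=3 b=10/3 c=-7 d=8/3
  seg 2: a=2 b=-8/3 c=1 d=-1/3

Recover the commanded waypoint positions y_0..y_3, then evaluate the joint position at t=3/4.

y_0 = S_0(0) = a_0 = -5
y_1 = S_1(0) = a_1 = 3
y_2 = S_2(0) = a_2 = 2
y_3 = S_2(1) = 0
t_q=3/4 is in segment 0 (τ=3/4); S_0(τ)=113/64

y_0=-5 y_1=3 y_2=2 y_3=0
S(3/4) = 113/64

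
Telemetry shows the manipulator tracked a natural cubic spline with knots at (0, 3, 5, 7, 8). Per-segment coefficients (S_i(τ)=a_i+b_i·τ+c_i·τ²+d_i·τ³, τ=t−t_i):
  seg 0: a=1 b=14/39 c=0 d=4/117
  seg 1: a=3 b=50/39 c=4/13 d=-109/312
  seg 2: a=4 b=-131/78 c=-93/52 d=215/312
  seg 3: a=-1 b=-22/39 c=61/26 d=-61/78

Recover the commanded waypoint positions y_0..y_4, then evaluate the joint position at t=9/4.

y_0=1 y_1=3 y_2=4 y_3=-1 y_4=0
S(9/4) = 457/208

y_0 = S_0(0) = a_0 = 1
y_1 = S_1(0) = a_1 = 3
y_2 = S_2(0) = a_2 = 4
y_3 = S_3(0) = a_3 = -1
y_4 = S_3(1) = 0
t_q=9/4 is in segment 0 (τ=9/4); S_0(τ)=457/208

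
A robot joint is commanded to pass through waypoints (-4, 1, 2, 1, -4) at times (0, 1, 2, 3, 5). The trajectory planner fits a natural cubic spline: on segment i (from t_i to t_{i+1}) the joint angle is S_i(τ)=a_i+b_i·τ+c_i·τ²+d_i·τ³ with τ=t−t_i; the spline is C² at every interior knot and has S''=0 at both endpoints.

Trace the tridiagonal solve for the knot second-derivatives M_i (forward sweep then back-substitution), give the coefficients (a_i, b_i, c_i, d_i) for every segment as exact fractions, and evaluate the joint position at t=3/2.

Δ: Δ0=5, Δ1=1, Δ2=-1, Δ3=-5/2
row 1: diag=4, rhs=-24; c'=1/4, d'=-6
row 2: denom=4−1·1/4=15/4; d'=(-12−1·-6)/(15/4)=-8/5
row 3: denom=6−1·4/15=86/15; d'=(-9−1·-8/5)/(86/15)=-111/86
back: M3=-111/86
back: M2=-8/5−4/15·-111/86=-54/43
back: M1=-6−1/4·-54/43=-489/86
M: M0=0, M1=-489/86, M2=-54/43, M3=-111/86, M4=0
seg 0: a=-4, c=M0/2=0, d=(M1−M0)/(6·1)=-163/172, b=Δ0−h0·(2M0+M1)/6=1023/172
seg 1: a=1, c=M1/2=-489/172, d=(M2−M1)/(6·1)=127/172, b=Δ1−h1·(2M1+M2)/6=267/86
seg 2: a=2, c=M2/2=-27/43, d=(M3−M2)/(6·1)=-1/172, b=Δ2−h2·(2M2+M3)/6=-63/172
seg 3: a=1, c=M3/2=-111/172, d=(M4−M3)/(6·2)=37/344, b=Δ3−h3·(2M3+M4)/6=-141/86
t_q=3/2 → seg 1, τ=1/2; S=1+267/86·τ+-489/172·τ²+127/172·τ³=2661/1376

  seg 0: a=-4 b=1023/172 c=0 d=-163/172
  seg 1: a=1 b=267/86 c=-489/172 d=127/172
  seg 2: a=2 b=-63/172 c=-27/43 d=-1/172
  seg 3: a=1 b=-141/86 c=-111/172 d=37/344
S(3/2) = 2661/1376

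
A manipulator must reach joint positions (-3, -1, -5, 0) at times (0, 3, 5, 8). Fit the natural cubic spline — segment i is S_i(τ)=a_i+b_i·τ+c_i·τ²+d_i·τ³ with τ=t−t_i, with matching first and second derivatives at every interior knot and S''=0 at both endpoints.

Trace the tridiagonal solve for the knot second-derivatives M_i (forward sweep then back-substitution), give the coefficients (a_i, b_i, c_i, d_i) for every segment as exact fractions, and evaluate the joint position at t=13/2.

  seg 0: a=-3 b=83/48 c=0 d=-17/144
  seg 1: a=-1 b=-35/24 c=-17/16 d=19/48
  seg 2: a=-5 b=-23/24 c=21/16 d=-7/48
S(13/2) = -509/128

Δ: Δ0=2/3, Δ1=-2, Δ2=5/3
row 1: diag=10, rhs=-16; c'=1/5, d'=-8/5
row 2: denom=10−2·1/5=48/5; d'=(22−2·-8/5)/(48/5)=21/8
back: M2=21/8
back: M1=-8/5−1/5·21/8=-17/8
M: M0=0, M1=-17/8, M2=21/8, M3=0
seg 0: a=-3, c=M0/2=0, d=(M1−M0)/(6·3)=-17/144, b=Δ0−h0·(2M0+M1)/6=83/48
seg 1: a=-1, c=M1/2=-17/16, d=(M2−M1)/(6·2)=19/48, b=Δ1−h1·(2M1+M2)/6=-35/24
seg 2: a=-5, c=M2/2=21/16, d=(M3−M2)/(6·3)=-7/48, b=Δ2−h2·(2M2+M3)/6=-23/24
t_q=13/2 → seg 2, τ=3/2; S=-5+-23/24·τ+21/16·τ²+-7/48·τ³=-509/128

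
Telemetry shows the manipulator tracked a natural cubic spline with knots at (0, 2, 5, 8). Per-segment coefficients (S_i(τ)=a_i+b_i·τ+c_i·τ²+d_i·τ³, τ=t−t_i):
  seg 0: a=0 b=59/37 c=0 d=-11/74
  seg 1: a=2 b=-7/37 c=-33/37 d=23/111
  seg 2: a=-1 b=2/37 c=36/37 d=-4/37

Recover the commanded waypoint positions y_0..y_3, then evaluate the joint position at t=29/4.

y_0 = S_0(0) = a_0 = 0
y_1 = S_1(0) = a_1 = 2
y_2 = S_2(0) = a_2 = -1
y_3 = S_2(3) = 5
t_q=29/4 is in segment 2 (τ=9/4); S_2(τ)=1667/592

y_0=0 y_1=2 y_2=-1 y_3=5
S(29/4) = 1667/592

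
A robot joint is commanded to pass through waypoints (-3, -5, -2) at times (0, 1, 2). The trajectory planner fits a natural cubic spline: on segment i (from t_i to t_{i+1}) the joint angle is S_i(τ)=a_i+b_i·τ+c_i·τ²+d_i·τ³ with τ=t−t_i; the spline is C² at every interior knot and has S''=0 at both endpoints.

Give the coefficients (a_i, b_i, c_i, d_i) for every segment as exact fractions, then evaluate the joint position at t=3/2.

Δ: Δ0=-2, Δ1=3
row 1: diag=4, rhs=30; c'=1/4, d'=15/2
back: M1=15/2
M: M0=0, M1=15/2, M2=0
seg 0: a=-3, c=M0/2=0, d=(M1−M0)/(6·1)=5/4, b=Δ0−h0·(2M0+M1)/6=-13/4
seg 1: a=-5, c=M1/2=15/4, d=(M2−M1)/(6·1)=-5/4, b=Δ1−h1·(2M1+M2)/6=1/2
t_q=3/2 → seg 1, τ=1/2; S=-5+1/2·τ+15/4·τ²+-5/4·τ³=-127/32

  seg 0: a=-3 b=-13/4 c=0 d=5/4
  seg 1: a=-5 b=1/2 c=15/4 d=-5/4
S(3/2) = -127/32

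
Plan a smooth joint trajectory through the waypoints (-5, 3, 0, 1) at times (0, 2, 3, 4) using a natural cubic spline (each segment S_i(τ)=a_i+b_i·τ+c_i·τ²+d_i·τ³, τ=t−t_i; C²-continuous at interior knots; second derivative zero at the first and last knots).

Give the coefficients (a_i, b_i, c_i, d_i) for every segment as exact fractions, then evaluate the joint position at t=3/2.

Δ: Δ0=4, Δ1=-3, Δ2=1
row 1: diag=6, rhs=-42; c'=1/6, d'=-7
row 2: denom=4−1·1/6=23/6; d'=(24−1·-7)/(23/6)=186/23
back: M2=186/23
back: M1=-7−1/6·186/23=-192/23
M: M0=0, M1=-192/23, M2=186/23, M3=0
seg 0: a=-5, c=M0/2=0, d=(M1−M0)/(6·2)=-16/23, b=Δ0−h0·(2M0+M1)/6=156/23
seg 1: a=3, c=M1/2=-96/23, d=(M2−M1)/(6·1)=63/23, b=Δ1−h1·(2M1+M2)/6=-36/23
seg 2: a=0, c=M2/2=93/23, d=(M3−M2)/(6·1)=-31/23, b=Δ2−h2·(2M2+M3)/6=-39/23
t_q=3/2 → seg 0, τ=3/2; S=-5+156/23·τ+0·τ²+-16/23·τ³=65/23

  seg 0: a=-5 b=156/23 c=0 d=-16/23
  seg 1: a=3 b=-36/23 c=-96/23 d=63/23
  seg 2: a=0 b=-39/23 c=93/23 d=-31/23
S(3/2) = 65/23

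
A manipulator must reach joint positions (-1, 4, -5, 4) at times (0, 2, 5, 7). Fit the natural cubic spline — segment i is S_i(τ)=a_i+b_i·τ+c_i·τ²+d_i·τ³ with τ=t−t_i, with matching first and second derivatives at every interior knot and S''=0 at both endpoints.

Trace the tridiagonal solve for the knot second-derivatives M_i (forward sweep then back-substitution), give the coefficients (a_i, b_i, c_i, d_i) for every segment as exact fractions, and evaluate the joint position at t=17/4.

  seg 0: a=-1 b=765/182 c=0 d=-155/364
  seg 1: a=4 b=-165/182 c=-465/182 d=13/21
  seg 2: a=-5 b=87/182 c=549/182 d=-183/364
S(17/4) = -22847/5824

Δ: Δ0=5/2, Δ1=-3, Δ2=9/2
row 1: diag=10, rhs=-33; c'=3/10, d'=-33/10
row 2: denom=10−3·3/10=91/10; d'=(45−3·-33/10)/(91/10)=549/91
back: M2=549/91
back: M1=-33/10−3/10·549/91=-465/91
M: M0=0, M1=-465/91, M2=549/91, M3=0
seg 0: a=-1, c=M0/2=0, d=(M1−M0)/(6·2)=-155/364, b=Δ0−h0·(2M0+M1)/6=765/182
seg 1: a=4, c=M1/2=-465/182, d=(M2−M1)/(6·3)=13/21, b=Δ1−h1·(2M1+M2)/6=-165/182
seg 2: a=-5, c=M2/2=549/182, d=(M3−M2)/(6·2)=-183/364, b=Δ2−h2·(2M2+M3)/6=87/182
t_q=17/4 → seg 1, τ=9/4; S=4+-165/182·τ+-465/182·τ²+13/21·τ³=-22847/5824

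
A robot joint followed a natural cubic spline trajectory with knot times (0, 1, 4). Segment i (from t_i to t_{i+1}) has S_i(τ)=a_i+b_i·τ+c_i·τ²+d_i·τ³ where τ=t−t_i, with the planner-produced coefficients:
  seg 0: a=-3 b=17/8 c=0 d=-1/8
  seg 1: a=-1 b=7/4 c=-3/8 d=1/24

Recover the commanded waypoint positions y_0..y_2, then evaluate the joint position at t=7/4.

y_0=-3 y_1=-1 y_2=2
S(7/4) = 61/512

y_0 = S_0(0) = a_0 = -3
y_1 = S_1(0) = a_1 = -1
y_2 = S_1(3) = 2
t_q=7/4 is in segment 1 (τ=3/4); S_1(τ)=61/512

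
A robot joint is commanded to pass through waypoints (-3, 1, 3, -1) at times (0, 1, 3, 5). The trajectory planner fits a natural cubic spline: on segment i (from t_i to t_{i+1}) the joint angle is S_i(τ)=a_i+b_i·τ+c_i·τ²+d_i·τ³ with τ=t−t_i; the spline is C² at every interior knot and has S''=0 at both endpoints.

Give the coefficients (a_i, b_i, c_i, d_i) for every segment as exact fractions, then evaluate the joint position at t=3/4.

Δ: Δ0=4, Δ1=1, Δ2=-2
row 1: diag=6, rhs=-18; c'=1/3, d'=-3
row 2: denom=8−2·1/3=22/3; d'=(-18−2·-3)/(22/3)=-18/11
back: M2=-18/11
back: M1=-3−1/3·-18/11=-27/11
M: M0=0, M1=-27/11, M2=-18/11, M3=0
seg 0: a=-3, c=M0/2=0, d=(M1−M0)/(6·1)=-9/22, b=Δ0−h0·(2M0+M1)/6=97/22
seg 1: a=1, c=M1/2=-27/22, d=(M2−M1)/(6·2)=3/44, b=Δ1−h1·(2M1+M2)/6=35/11
seg 2: a=3, c=M2/2=-9/11, d=(M3−M2)/(6·2)=3/22, b=Δ2−h2·(2M2+M3)/6=-10/11
t_q=3/4 → seg 0, τ=3/4; S=-3+97/22·τ+0·τ²+-9/22·τ³=189/1408

  seg 0: a=-3 b=97/22 c=0 d=-9/22
  seg 1: a=1 b=35/11 c=-27/22 d=3/44
  seg 2: a=3 b=-10/11 c=-9/11 d=3/22
S(3/4) = 189/1408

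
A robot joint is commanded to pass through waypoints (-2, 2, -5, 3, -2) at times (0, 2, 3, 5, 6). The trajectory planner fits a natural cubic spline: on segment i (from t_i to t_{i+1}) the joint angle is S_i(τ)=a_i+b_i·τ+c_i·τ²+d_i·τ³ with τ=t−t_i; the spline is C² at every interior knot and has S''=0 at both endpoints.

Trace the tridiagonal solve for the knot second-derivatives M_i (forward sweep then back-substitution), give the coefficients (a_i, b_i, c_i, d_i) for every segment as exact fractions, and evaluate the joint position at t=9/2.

Δ: Δ0=2, Δ1=-7, Δ2=4, Δ3=-5
row 1: diag=6, rhs=-54; c'=1/6, d'=-9
row 2: denom=6−1·1/6=35/6; d'=(66−1·-9)/(35/6)=90/7
row 3: denom=6−2·12/35=186/35; d'=(-54−2·90/7)/(186/35)=-15
back: M3=-15
back: M2=90/7−12/35·-15=18
back: M1=-9−1/6·18=-12
M: M0=0, M1=-12, M2=18, M3=-15, M4=0
seg 0: a=-2, c=M0/2=0, d=(M1−M0)/(6·2)=-1, b=Δ0−h0·(2M0+M1)/6=6
seg 1: a=2, c=M1/2=-6, d=(M2−M1)/(6·1)=5, b=Δ1−h1·(2M1+M2)/6=-6
seg 2: a=-5, c=M2/2=9, d=(M3−M2)/(6·2)=-11/4, b=Δ2−h2·(2M2+M3)/6=-3
seg 3: a=3, c=M3/2=-15/2, d=(M4−M3)/(6·1)=5/2, b=Δ3−h3·(2M3+M4)/6=0
t_q=9/2 → seg 2, τ=3/2; S=-5+-3·τ+9·τ²+-11/4·τ³=47/32

  seg 0: a=-2 b=6 c=0 d=-1
  seg 1: a=2 b=-6 c=-6 d=5
  seg 2: a=-5 b=-3 c=9 d=-11/4
  seg 3: a=3 b=0 c=-15/2 d=5/2
S(9/2) = 47/32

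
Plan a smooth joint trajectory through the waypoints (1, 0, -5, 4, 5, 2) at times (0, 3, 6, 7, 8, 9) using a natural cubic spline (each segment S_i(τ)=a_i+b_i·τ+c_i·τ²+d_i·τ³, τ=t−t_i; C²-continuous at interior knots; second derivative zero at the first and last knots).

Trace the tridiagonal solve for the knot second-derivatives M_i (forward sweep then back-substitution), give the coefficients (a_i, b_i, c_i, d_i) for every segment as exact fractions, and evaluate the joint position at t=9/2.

  seg 0: a=1 b=579/419 c=0 d=-2156/11313
  seg 1: a=0 b=-1577/419 c=-2156/1257 d=9104/11313
  seg 2: a=-5 b=3215/419 c=2316/419 d=-1760/419
  seg 3: a=4 b=2567/419 c=-2964/419 d=816/419
  seg 4: a=5 b=-913/419 c=-516/419 d=172/419
S(9/2) = -5689/838

Δ: Δ0=-1/3, Δ1=-5/3, Δ2=9, Δ3=1, Δ4=-3
row 1: diag=12, rhs=-8; c'=1/4, d'=-2/3
row 2: denom=8−3·1/4=29/4; d'=(64−3·-2/3)/(29/4)=264/29
row 3: denom=4−1·4/29=112/29; d'=(-48−1·264/29)/(112/29)=-207/14
row 4: denom=4−1·29/112=419/112; d'=(-24−1·-207/14)/(419/112)=-1032/419
back: M4=-1032/419
back: M3=-207/14−29/112·-1032/419=-5928/419
back: M2=264/29−4/29·-5928/419=4632/419
back: M1=-2/3−1/4·4632/419=-4312/1257
M: M0=0, M1=-4312/1257, M2=4632/419, M3=-5928/419, M4=-1032/419, M5=0
seg 0: a=1, c=M0/2=0, d=(M1−M0)/(6·3)=-2156/11313, b=Δ0−h0·(2M0+M1)/6=579/419
seg 1: a=0, c=M1/2=-2156/1257, d=(M2−M1)/(6·3)=9104/11313, b=Δ1−h1·(2M1+M2)/6=-1577/419
seg 2: a=-5, c=M2/2=2316/419, d=(M3−M2)/(6·1)=-1760/419, b=Δ2−h2·(2M2+M3)/6=3215/419
seg 3: a=4, c=M3/2=-2964/419, d=(M4−M3)/(6·1)=816/419, b=Δ3−h3·(2M3+M4)/6=2567/419
seg 4: a=5, c=M4/2=-516/419, d=(M5−M4)/(6·1)=172/419, b=Δ4−h4·(2M4+M5)/6=-913/419
t_q=9/2 → seg 1, τ=3/2; S=0+-1577/419·τ+-2156/1257·τ²+9104/11313·τ³=-5689/838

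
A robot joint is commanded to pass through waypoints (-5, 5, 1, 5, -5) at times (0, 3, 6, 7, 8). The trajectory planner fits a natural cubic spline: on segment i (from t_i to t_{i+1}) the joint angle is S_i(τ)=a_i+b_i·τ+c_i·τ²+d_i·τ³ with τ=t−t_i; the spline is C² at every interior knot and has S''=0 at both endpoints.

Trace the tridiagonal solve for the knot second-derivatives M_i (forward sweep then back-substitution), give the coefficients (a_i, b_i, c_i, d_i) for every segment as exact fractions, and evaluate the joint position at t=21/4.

  seg 0: a=-5 b=39/7 c=0 d=-47/189
  seg 1: a=5 b=-8/7 c=-47/21 d=137/189
  seg 2: a=1 b=5 c=30/7 d=-37/7
  seg 3: a=5 b=-16/7 c=-81/7 d=27/7
S(21/4) = -289/448

Δ: Δ0=10/3, Δ1=-4/3, Δ2=4, Δ3=-10
row 1: diag=12, rhs=-28; c'=1/4, d'=-7/3
row 2: denom=8−3·1/4=29/4; d'=(32−3·-7/3)/(29/4)=156/29
row 3: denom=4−1·4/29=112/29; d'=(-84−1·156/29)/(112/29)=-162/7
back: M3=-162/7
back: M2=156/29−4/29·-162/7=60/7
back: M1=-7/3−1/4·60/7=-94/21
M: M0=0, M1=-94/21, M2=60/7, M3=-162/7, M4=0
seg 0: a=-5, c=M0/2=0, d=(M1−M0)/(6·3)=-47/189, b=Δ0−h0·(2M0+M1)/6=39/7
seg 1: a=5, c=M1/2=-47/21, d=(M2−M1)/(6·3)=137/189, b=Δ1−h1·(2M1+M2)/6=-8/7
seg 2: a=1, c=M2/2=30/7, d=(M3−M2)/(6·1)=-37/7, b=Δ2−h2·(2M2+M3)/6=5
seg 3: a=5, c=M3/2=-81/7, d=(M4−M3)/(6·1)=27/7, b=Δ3−h3·(2M3+M4)/6=-16/7
t_q=21/4 → seg 1, τ=9/4; S=5+-8/7·τ+-47/21·τ²+137/189·τ³=-289/448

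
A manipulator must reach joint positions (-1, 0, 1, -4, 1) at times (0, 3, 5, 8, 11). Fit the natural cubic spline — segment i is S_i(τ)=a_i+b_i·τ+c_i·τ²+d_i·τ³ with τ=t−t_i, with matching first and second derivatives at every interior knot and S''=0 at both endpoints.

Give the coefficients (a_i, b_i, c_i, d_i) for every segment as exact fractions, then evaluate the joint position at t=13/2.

Δ: Δ0=1/3, Δ1=1/2, Δ2=-5/3, Δ3=5/3
row 1: diag=10, rhs=1; c'=1/5, d'=1/10
row 2: denom=10−2·1/5=48/5; d'=(-13−2·1/10)/(48/5)=-11/8
row 3: denom=12−3·5/16=177/16; d'=(20−3·-11/8)/(177/16)=386/177
back: M3=386/177
back: M2=-11/8−5/16·386/177=-364/177
back: M1=1/10−1/5·-364/177=181/354
M: M0=0, M1=181/354, M2=-364/177, M3=386/177, M4=0
seg 0: a=-1, c=M0/2=0, d=(M1−M0)/(6·3)=181/6372, b=Δ0−h0·(2M0+M1)/6=55/708
seg 1: a=0, c=M1/2=181/708, d=(M2−M1)/(6·2)=-101/472, b=Δ1−h1·(2M1+M2)/6=299/354
seg 2: a=1, c=M2/2=-182/177, d=(M3−M2)/(6·3)=125/531, b=Δ2−h2·(2M2+M3)/6=-124/177
seg 3: a=-4, c=M3/2=193/177, d=(M4−M3)/(6·3)=-193/1593, b=Δ3−h3·(2M3+M4)/6=-91/177
t_q=13/2 → seg 2, τ=3/2; S=1+-124/177·τ+-182/177·τ²+125/531·τ³=-741/472

  seg 0: a=-1 b=55/708 c=0 d=181/6372
  seg 1: a=0 b=299/354 c=181/708 d=-101/472
  seg 2: a=1 b=-124/177 c=-182/177 d=125/531
  seg 3: a=-4 b=-91/177 c=193/177 d=-193/1593
S(13/2) = -741/472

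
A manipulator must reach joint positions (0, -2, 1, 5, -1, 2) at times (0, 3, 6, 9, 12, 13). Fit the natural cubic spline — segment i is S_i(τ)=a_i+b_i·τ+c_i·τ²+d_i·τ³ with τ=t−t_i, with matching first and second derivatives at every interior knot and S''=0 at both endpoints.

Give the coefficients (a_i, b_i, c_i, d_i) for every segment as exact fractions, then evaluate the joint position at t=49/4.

  seg 0: a=0 b=-1192/1209 c=0 d=386/10881
  seg 1: a=-2 b=-34/1209 c=386/1209 d=85/10881
  seg 2: a=1 b=2537/1209 c=157/403 d=-2338/10881
  seg 3: a=5 b=-127/93 c=-1867/1209 d=4834/10881
  seg 4: a=-1 b=1649/1209 c=989/403 d=-989/1209
S(49/4) = -13371/25792

Δ: Δ0=-2/3, Δ1=1, Δ2=4/3, Δ3=-2, Δ4=3
row 1: diag=12, rhs=10; c'=1/4, d'=5/6
row 2: denom=12−3·1/4=45/4; d'=(2−3·5/6)/(45/4)=-2/45
row 3: denom=12−3·4/15=56/5; d'=(-20−3·-2/45)/(56/5)=-149/84
row 4: denom=8−3·15/56=403/56; d'=(30−3·-149/84)/(403/56)=1978/403
back: M4=1978/403
back: M3=-149/84−15/56·1978/403=-3734/1209
back: M2=-2/45−4/15·-3734/1209=314/403
back: M1=5/6−1/4·314/403=772/1209
M: M0=0, M1=772/1209, M2=314/403, M3=-3734/1209, M4=1978/403, M5=0
seg 0: a=0, c=M0/2=0, d=(M1−M0)/(6·3)=386/10881, b=Δ0−h0·(2M0+M1)/6=-1192/1209
seg 1: a=-2, c=M1/2=386/1209, d=(M2−M1)/(6·3)=85/10881, b=Δ1−h1·(2M1+M2)/6=-34/1209
seg 2: a=1, c=M2/2=157/403, d=(M3−M2)/(6·3)=-2338/10881, b=Δ2−h2·(2M2+M3)/6=2537/1209
seg 3: a=5, c=M3/2=-1867/1209, d=(M4−M3)/(6·3)=4834/10881, b=Δ3−h3·(2M3+M4)/6=-127/93
seg 4: a=-1, c=M4/2=989/403, d=(M5−M4)/(6·1)=-989/1209, b=Δ4−h4·(2M4+M5)/6=1649/1209
t_q=49/4 → seg 4, τ=1/4; S=-1+1649/1209·τ+989/403·τ²+-989/1209·τ³=-13371/25792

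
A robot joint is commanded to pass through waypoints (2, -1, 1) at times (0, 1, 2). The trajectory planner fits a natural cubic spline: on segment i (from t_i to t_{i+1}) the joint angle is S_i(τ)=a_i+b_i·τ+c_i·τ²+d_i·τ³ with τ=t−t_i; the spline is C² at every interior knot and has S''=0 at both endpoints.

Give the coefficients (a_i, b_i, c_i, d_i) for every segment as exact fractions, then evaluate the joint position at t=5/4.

  seg 0: a=2 b=-17/4 c=0 d=5/4
  seg 1: a=-1 b=-1/2 c=15/4 d=-5/4
S(5/4) = -233/256

Δ: Δ0=-3, Δ1=2
row 1: diag=4, rhs=30; c'=1/4, d'=15/2
back: M1=15/2
M: M0=0, M1=15/2, M2=0
seg 0: a=2, c=M0/2=0, d=(M1−M0)/(6·1)=5/4, b=Δ0−h0·(2M0+M1)/6=-17/4
seg 1: a=-1, c=M1/2=15/4, d=(M2−M1)/(6·1)=-5/4, b=Δ1−h1·(2M1+M2)/6=-1/2
t_q=5/4 → seg 1, τ=1/4; S=-1+-1/2·τ+15/4·τ²+-5/4·τ³=-233/256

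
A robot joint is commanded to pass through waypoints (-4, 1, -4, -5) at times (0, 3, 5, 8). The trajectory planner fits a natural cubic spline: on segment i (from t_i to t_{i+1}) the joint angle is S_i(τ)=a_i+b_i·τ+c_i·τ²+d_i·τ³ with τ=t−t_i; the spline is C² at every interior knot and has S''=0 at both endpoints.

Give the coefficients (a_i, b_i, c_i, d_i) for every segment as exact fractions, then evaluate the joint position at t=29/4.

Δ: Δ0=5/3, Δ1=-5/2, Δ2=-1/3
row 1: diag=10, rhs=-25; c'=1/5, d'=-5/2
row 2: denom=10−2·1/5=48/5; d'=(13−2·-5/2)/(48/5)=15/8
back: M2=15/8
back: M1=-5/2−1/5·15/8=-23/8
M: M0=0, M1=-23/8, M2=15/8, M3=0
seg 0: a=-4, c=M0/2=0, d=(M1−M0)/(6·3)=-23/144, b=Δ0−h0·(2M0+M1)/6=149/48
seg 1: a=1, c=M1/2=-23/16, d=(M2−M1)/(6·2)=19/48, b=Δ1−h1·(2M1+M2)/6=-29/24
seg 2: a=-4, c=M2/2=15/16, d=(M3−M2)/(6·3)=-5/48, b=Δ2−h2·(2M2+M3)/6=-53/24
t_q=29/4 → seg 2, τ=9/4; S=-4+-53/24·τ+15/16·τ²+-5/48·τ³=-5539/1024

  seg 0: a=-4 b=149/48 c=0 d=-23/144
  seg 1: a=1 b=-29/24 c=-23/16 d=19/48
  seg 2: a=-4 b=-53/24 c=15/16 d=-5/48
S(29/4) = -5539/1024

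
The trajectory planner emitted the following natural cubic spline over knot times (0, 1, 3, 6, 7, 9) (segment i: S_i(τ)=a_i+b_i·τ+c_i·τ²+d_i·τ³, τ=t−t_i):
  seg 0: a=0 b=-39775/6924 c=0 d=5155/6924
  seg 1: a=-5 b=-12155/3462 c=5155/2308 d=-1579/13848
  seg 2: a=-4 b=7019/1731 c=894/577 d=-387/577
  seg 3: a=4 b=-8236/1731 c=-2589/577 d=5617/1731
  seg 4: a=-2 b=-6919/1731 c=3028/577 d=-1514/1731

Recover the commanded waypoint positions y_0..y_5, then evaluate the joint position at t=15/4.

y_0 = S_0(0) = a_0 = 0
y_1 = S_1(0) = a_1 = -5
y_2 = S_2(0) = a_2 = -4
y_3 = S_3(0) = a_3 = 4
y_4 = S_4(0) = a_4 = -2
y_5 = S_4(2) = 4
t_q=15/4 is in segment 2 (τ=3/4); S_2(τ)=-13673/36928

y_0=0 y_1=-5 y_2=-4 y_3=4 y_4=-2 y_5=4
S(15/4) = -13673/36928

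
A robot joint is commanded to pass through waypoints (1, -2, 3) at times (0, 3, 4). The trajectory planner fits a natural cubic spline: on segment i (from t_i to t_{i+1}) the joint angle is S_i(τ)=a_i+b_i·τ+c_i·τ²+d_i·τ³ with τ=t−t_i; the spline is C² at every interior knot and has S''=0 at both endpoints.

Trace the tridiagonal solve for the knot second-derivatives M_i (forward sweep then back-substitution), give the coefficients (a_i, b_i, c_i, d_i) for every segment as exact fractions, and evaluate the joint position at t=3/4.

  seg 0: a=1 b=-13/4 c=0 d=1/4
  seg 1: a=-2 b=7/2 c=9/4 d=-3/4
S(3/4) = -341/256

Δ: Δ0=-1, Δ1=5
row 1: diag=8, rhs=36; c'=1/8, d'=9/2
back: M1=9/2
M: M0=0, M1=9/2, M2=0
seg 0: a=1, c=M0/2=0, d=(M1−M0)/(6·3)=1/4, b=Δ0−h0·(2M0+M1)/6=-13/4
seg 1: a=-2, c=M1/2=9/4, d=(M2−M1)/(6·1)=-3/4, b=Δ1−h1·(2M1+M2)/6=7/2
t_q=3/4 → seg 0, τ=3/4; S=1+-13/4·τ+0·τ²+1/4·τ³=-341/256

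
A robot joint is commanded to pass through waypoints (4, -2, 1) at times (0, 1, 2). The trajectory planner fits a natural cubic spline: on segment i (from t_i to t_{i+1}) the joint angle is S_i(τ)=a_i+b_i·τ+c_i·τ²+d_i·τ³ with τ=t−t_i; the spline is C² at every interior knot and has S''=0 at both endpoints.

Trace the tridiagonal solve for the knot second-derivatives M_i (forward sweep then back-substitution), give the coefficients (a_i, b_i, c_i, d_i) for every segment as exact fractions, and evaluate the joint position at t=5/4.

Δ: Δ0=-6, Δ1=3
row 1: diag=4, rhs=54; c'=1/4, d'=27/2
back: M1=27/2
M: M0=0, M1=27/2, M2=0
seg 0: a=4, c=M0/2=0, d=(M1−M0)/(6·1)=9/4, b=Δ0−h0·(2M0+M1)/6=-33/4
seg 1: a=-2, c=M1/2=27/4, d=(M2−M1)/(6·1)=-9/4, b=Δ1−h1·(2M1+M2)/6=-3/2
t_q=5/4 → seg 1, τ=1/4; S=-2+-3/2·τ+27/4·τ²+-9/4·τ³=-509/256

  seg 0: a=4 b=-33/4 c=0 d=9/4
  seg 1: a=-2 b=-3/2 c=27/4 d=-9/4
S(5/4) = -509/256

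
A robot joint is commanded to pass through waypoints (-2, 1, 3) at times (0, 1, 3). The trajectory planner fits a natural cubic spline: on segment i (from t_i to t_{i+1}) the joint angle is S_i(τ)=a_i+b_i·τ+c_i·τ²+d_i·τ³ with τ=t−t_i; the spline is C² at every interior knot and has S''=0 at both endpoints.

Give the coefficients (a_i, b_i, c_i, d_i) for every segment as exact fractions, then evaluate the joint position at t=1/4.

  seg 0: a=-2 b=10/3 c=0 d=-1/3
  seg 1: a=1 b=7/3 c=-1 d=1/6
S(1/4) = -75/64

Δ: Δ0=3, Δ1=1
row 1: diag=6, rhs=-12; c'=1/3, d'=-2
back: M1=-2
M: M0=0, M1=-2, M2=0
seg 0: a=-2, c=M0/2=0, d=(M1−M0)/(6·1)=-1/3, b=Δ0−h0·(2M0+M1)/6=10/3
seg 1: a=1, c=M1/2=-1, d=(M2−M1)/(6·2)=1/6, b=Δ1−h1·(2M1+M2)/6=7/3
t_q=1/4 → seg 0, τ=1/4; S=-2+10/3·τ+0·τ²+-1/3·τ³=-75/64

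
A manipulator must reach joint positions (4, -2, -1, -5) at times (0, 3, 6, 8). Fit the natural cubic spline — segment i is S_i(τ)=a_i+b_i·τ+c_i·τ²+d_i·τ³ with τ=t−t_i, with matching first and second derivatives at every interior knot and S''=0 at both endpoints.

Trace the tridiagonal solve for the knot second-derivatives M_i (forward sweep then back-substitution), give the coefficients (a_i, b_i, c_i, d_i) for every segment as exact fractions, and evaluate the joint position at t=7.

Δ: Δ0=-2, Δ1=1/3, Δ2=-2
row 1: diag=12, rhs=14; c'=1/4, d'=7/6
row 2: denom=10−3·1/4=37/4; d'=(-14−3·7/6)/(37/4)=-70/37
back: M2=-70/37
back: M1=7/6−1/4·-70/37=182/111
M: M0=0, M1=182/111, M2=-70/37, M3=0
seg 0: a=4, c=M0/2=0, d=(M1−M0)/(6·3)=91/999, b=Δ0−h0·(2M0+M1)/6=-313/111
seg 1: a=-2, c=M1/2=91/111, d=(M2−M1)/(6·3)=-196/999, b=Δ1−h1·(2M1+M2)/6=-40/111
seg 2: a=-1, c=M2/2=-35/37, d=(M3−M2)/(6·2)=35/222, b=Δ2−h2·(2M2+M3)/6=-82/111
t_q=7 → seg 2, τ=1; S=-1+-82/111·τ+-35/37·τ²+35/222·τ³=-187/74

  seg 0: a=4 b=-313/111 c=0 d=91/999
  seg 1: a=-2 b=-40/111 c=91/111 d=-196/999
  seg 2: a=-1 b=-82/111 c=-35/37 d=35/222
S(7) = -187/74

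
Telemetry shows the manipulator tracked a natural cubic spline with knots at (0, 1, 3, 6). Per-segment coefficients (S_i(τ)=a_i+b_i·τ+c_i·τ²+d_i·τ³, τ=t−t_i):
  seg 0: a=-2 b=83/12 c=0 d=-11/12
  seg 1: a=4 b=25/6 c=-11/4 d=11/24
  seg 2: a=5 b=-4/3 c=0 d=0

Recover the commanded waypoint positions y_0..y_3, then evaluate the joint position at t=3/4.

y_0=-2 y_1=4 y_2=5 y_3=1
S(3/4) = 717/256

y_0 = S_0(0) = a_0 = -2
y_1 = S_1(0) = a_1 = 4
y_2 = S_2(0) = a_2 = 5
y_3 = S_2(3) = 1
t_q=3/4 is in segment 0 (τ=3/4); S_0(τ)=717/256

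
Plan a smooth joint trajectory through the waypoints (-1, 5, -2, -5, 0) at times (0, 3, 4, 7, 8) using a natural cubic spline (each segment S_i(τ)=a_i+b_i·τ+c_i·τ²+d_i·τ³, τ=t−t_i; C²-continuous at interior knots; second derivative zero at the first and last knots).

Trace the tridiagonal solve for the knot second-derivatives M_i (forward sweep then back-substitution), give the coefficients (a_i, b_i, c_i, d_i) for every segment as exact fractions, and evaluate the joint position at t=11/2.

  seg 0: a=-1 b=271/48 c=0 d=-175/432
  seg 1: a=5 b=-127/24 c=-175/48 d=31/16
  seg 2: a=-2 b=-325/48 c=13/6 d=-35/432
  seg 3: a=-5 b=97/24 c=23/16 d=-23/48
S(11/2) = -967/128

Δ: Δ0=2, Δ1=-7, Δ2=-1, Δ3=5
row 1: diag=8, rhs=-54; c'=1/8, d'=-27/4
row 2: denom=8−1·1/8=63/8; d'=(36−1·-27/4)/(63/8)=38/7
row 3: denom=8−3·8/21=48/7; d'=(36−3·38/7)/(48/7)=23/8
back: M3=23/8
back: M2=38/7−8/21·23/8=13/3
back: M1=-27/4−1/8·13/3=-175/24
M: M0=0, M1=-175/24, M2=13/3, M3=23/8, M4=0
seg 0: a=-1, c=M0/2=0, d=(M1−M0)/(6·3)=-175/432, b=Δ0−h0·(2M0+M1)/6=271/48
seg 1: a=5, c=M1/2=-175/48, d=(M2−M1)/(6·1)=31/16, b=Δ1−h1·(2M1+M2)/6=-127/24
seg 2: a=-2, c=M2/2=13/6, d=(M3−M2)/(6·3)=-35/432, b=Δ2−h2·(2M2+M3)/6=-325/48
seg 3: a=-5, c=M3/2=23/16, d=(M4−M3)/(6·1)=-23/48, b=Δ3−h3·(2M3+M4)/6=97/24
t_q=11/2 → seg 2, τ=3/2; S=-2+-325/48·τ+13/6·τ²+-35/432·τ³=-967/128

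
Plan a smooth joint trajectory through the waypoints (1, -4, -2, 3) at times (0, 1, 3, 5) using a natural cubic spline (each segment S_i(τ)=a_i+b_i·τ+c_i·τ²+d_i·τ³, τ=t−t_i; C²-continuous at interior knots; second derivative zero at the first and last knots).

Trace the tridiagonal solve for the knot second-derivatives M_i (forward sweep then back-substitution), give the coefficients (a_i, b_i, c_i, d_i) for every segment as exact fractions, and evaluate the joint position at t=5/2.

  seg 0: a=1 b=-265/44 c=0 d=45/44
  seg 1: a=-4 b=-65/22 c=135/44 d=-6/11
  seg 2: a=-2 b=61/22 c=-9/44 d=3/88
S(5/2) = -593/176

Δ: Δ0=-5, Δ1=1, Δ2=5/2
row 1: diag=6, rhs=36; c'=1/3, d'=6
row 2: denom=8−2·1/3=22/3; d'=(9−2·6)/(22/3)=-9/22
back: M2=-9/22
back: M1=6−1/3·-9/22=135/22
M: M0=0, M1=135/22, M2=-9/22, M3=0
seg 0: a=1, c=M0/2=0, d=(M1−M0)/(6·1)=45/44, b=Δ0−h0·(2M0+M1)/6=-265/44
seg 1: a=-4, c=M1/2=135/44, d=(M2−M1)/(6·2)=-6/11, b=Δ1−h1·(2M1+M2)/6=-65/22
seg 2: a=-2, c=M2/2=-9/44, d=(M3−M2)/(6·2)=3/88, b=Δ2−h2·(2M2+M3)/6=61/22
t_q=5/2 → seg 1, τ=3/2; S=-4+-65/22·τ+135/44·τ²+-6/11·τ³=-593/176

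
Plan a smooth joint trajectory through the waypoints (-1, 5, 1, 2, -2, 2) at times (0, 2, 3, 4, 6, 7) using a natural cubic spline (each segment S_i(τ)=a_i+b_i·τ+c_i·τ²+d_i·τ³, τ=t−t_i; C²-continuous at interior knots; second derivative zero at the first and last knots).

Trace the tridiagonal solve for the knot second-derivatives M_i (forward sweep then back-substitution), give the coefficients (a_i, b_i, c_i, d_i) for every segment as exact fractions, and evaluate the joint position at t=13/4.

Δ: Δ0=3, Δ1=-4, Δ2=1, Δ3=-2, Δ4=4
row 1: diag=6, rhs=-42; c'=1/6, d'=-7
row 2: denom=4−1·1/6=23/6; d'=(30−1·-7)/(23/6)=222/23
row 3: denom=6−1·6/23=132/23; d'=(-18−1·222/23)/(132/23)=-53/11
row 4: denom=6−2·23/66=175/33; d'=(36−2·-53/11)/(175/33)=1506/175
back: M4=1506/175
back: M3=-53/11−23/66·1506/175=-1368/175
back: M2=222/23−6/23·-1368/175=2046/175
back: M1=-7−1/6·2046/175=-1566/175
M: M0=0, M1=-1566/175, M2=2046/175, M3=-1368/175, M4=1506/175, M5=0
seg 0: a=-1, c=M0/2=0, d=(M1−M0)/(6·2)=-261/350, b=Δ0−h0·(2M0+M1)/6=1047/175
seg 1: a=5, c=M1/2=-783/175, d=(M2−M1)/(6·1)=86/25, b=Δ1−h1·(2M1+M2)/6=-519/175
seg 2: a=1, c=M2/2=1023/175, d=(M3−M2)/(6·1)=-569/175, b=Δ2−h2·(2M2+M3)/6=-279/175
seg 3: a=2, c=M3/2=-684/175, d=(M4−M3)/(6·2)=479/350, b=Δ3−h3·(2M3+M4)/6=12/35
seg 4: a=-2, c=M4/2=753/175, d=(M5−M4)/(6·1)=-251/175, b=Δ4−h4·(2M4+M5)/6=198/175
t_q=13/4 → seg 2, τ=1/4; S=1+-279/175·τ+1023/175·τ²+-569/175·τ³=10259/11200

  seg 0: a=-1 b=1047/175 c=0 d=-261/350
  seg 1: a=5 b=-519/175 c=-783/175 d=86/25
  seg 2: a=1 b=-279/175 c=1023/175 d=-569/175
  seg 3: a=2 b=12/35 c=-684/175 d=479/350
  seg 4: a=-2 b=198/175 c=753/175 d=-251/175
S(13/4) = 10259/11200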